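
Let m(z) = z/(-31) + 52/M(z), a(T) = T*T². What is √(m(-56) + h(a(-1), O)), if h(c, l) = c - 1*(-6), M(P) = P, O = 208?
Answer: √1107134/434 ≈ 2.4244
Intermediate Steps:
a(T) = T³
h(c, l) = 6 + c (h(c, l) = c + 6 = 6 + c)
m(z) = 52/z - z/31 (m(z) = z/(-31) + 52/z = z*(-1/31) + 52/z = -z/31 + 52/z = 52/z - z/31)
√(m(-56) + h(a(-1), O)) = √((52/(-56) - 1/31*(-56)) + (6 + (-1)³)) = √((52*(-1/56) + 56/31) + (6 - 1)) = √((-13/14 + 56/31) + 5) = √(381/434 + 5) = √(2551/434) = √1107134/434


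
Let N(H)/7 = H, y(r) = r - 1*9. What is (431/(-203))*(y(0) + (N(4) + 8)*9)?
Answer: -19395/29 ≈ -668.79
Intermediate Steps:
y(r) = -9 + r (y(r) = r - 9 = -9 + r)
N(H) = 7*H
(431/(-203))*(y(0) + (N(4) + 8)*9) = (431/(-203))*((-9 + 0) + (7*4 + 8)*9) = (431*(-1/203))*(-9 + (28 + 8)*9) = -431*(-9 + 36*9)/203 = -431*(-9 + 324)/203 = -431/203*315 = -19395/29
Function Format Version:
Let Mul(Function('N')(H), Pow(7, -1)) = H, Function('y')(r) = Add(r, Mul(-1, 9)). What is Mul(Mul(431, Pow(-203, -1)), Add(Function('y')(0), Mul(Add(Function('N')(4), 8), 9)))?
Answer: Rational(-19395, 29) ≈ -668.79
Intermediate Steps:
Function('y')(r) = Add(-9, r) (Function('y')(r) = Add(r, -9) = Add(-9, r))
Function('N')(H) = Mul(7, H)
Mul(Mul(431, Pow(-203, -1)), Add(Function('y')(0), Mul(Add(Function('N')(4), 8), 9))) = Mul(Mul(431, Pow(-203, -1)), Add(Add(-9, 0), Mul(Add(Mul(7, 4), 8), 9))) = Mul(Mul(431, Rational(-1, 203)), Add(-9, Mul(Add(28, 8), 9))) = Mul(Rational(-431, 203), Add(-9, Mul(36, 9))) = Mul(Rational(-431, 203), Add(-9, 324)) = Mul(Rational(-431, 203), 315) = Rational(-19395, 29)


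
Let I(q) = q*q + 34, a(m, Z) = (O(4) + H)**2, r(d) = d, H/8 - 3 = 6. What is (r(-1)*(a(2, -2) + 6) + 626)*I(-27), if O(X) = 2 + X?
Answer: -4169032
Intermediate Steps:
H = 72 (H = 24 + 8*6 = 24 + 48 = 72)
a(m, Z) = 6084 (a(m, Z) = ((2 + 4) + 72)**2 = (6 + 72)**2 = 78**2 = 6084)
I(q) = 34 + q**2 (I(q) = q**2 + 34 = 34 + q**2)
(r(-1)*(a(2, -2) + 6) + 626)*I(-27) = (-(6084 + 6) + 626)*(34 + (-27)**2) = (-1*6090 + 626)*(34 + 729) = (-6090 + 626)*763 = -5464*763 = -4169032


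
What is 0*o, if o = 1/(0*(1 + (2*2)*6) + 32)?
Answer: 0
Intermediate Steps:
o = 1/32 (o = 1/(0*(1 + 4*6) + 32) = 1/(0*(1 + 24) + 32) = 1/(0*25 + 32) = 1/(0 + 32) = 1/32 ≈ 0.031250)
0*o = 0*(1/32) = 0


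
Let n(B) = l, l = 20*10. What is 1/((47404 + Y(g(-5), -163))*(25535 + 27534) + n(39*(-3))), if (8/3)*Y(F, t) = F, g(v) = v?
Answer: 8/20124668573 ≈ 3.9752e-10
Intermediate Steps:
Y(F, t) = 3*F/8
l = 200
n(B) = 200
1/((47404 + Y(g(-5), -163))*(25535 + 27534) + n(39*(-3))) = 1/((47404 + (3/8)*(-5))*(25535 + 27534) + 200) = 1/((47404 - 15/8)*53069 + 200) = 1/((379217/8)*53069 + 200) = 1/(20124666973/8 + 200) = 1/(20124668573/8) = 8/20124668573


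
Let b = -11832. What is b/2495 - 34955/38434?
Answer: -541963813/95892830 ≈ -5.6518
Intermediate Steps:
b/2495 - 34955/38434 = -11832/2495 - 34955/38434 = -541963813/95892830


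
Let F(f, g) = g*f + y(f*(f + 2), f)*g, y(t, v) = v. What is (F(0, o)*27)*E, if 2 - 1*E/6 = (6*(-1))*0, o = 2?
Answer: 0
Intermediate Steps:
E = 12 (E = 12 - 6*6*(-1)*0 = 12 - (-36)*0 = 12 - 6*0 = 12 + 0 = 12)
F(f, g) = 2*f*g (F(f, g) = g*f + f*g = f*g + f*g = 2*f*g)
(F(0, o)*27)*E = ((2*0*2)*27)*12 = (0*27)*12 = 0*12 = 0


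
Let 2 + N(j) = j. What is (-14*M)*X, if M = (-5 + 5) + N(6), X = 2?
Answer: -112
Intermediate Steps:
N(j) = -2 + j
M = 4 (M = (-5 + 5) + (-2 + 6) = 0 + 4 = 4)
(-14*M)*X = -14*4*2 = -56*2 = -112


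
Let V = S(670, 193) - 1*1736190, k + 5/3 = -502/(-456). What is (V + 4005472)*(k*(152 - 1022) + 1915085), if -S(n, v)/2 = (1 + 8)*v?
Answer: 82466274329240/19 ≈ 4.3403e+12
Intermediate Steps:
k = -43/76 (k = -5/3 - 502/(-456) = -5/3 - 502*(-1/456) = -5/3 + 251/228 = -43/76 ≈ -0.56579)
S(n, v) = -18*v (S(n, v) = -2*(1 + 8)*v = -18*v)
V = -1739664 (V = -18*193 - 1*1736190 = -3474 - 1736190 = -1739664)
(V + 4005472)*(k*(152 - 1022) + 1915085) = (-1739664 + 4005472)*(-43*(152 - 1022)/76 + 1915085) = 2265808*(-43/76*(-870) + 1915085) = 2265808*(18705/38 + 1915085) = 2265808*(72791935/38) = 82466274329240/19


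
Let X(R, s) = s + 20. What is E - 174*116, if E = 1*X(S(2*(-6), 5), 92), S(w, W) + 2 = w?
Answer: -20072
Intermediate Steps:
S(w, W) = -2 + w
X(R, s) = 20 + s
E = 112 (E = 1*(20 + 92) = 1*112 = 112)
E - 174*116 = 112 - 174*116 = 112 - 1*20184 = 112 - 20184 = -20072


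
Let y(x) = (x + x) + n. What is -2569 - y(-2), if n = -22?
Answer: -2543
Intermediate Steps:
y(x) = -22 + 2*x (y(x) = (x + x) - 22 = 2*x - 22 = -22 + 2*x)
-2569 - y(-2) = -2569 - (-22 + 2*(-2)) = -2569 - (-22 - 4) = -2569 - 1*(-26) = -2569 + 26 = -2543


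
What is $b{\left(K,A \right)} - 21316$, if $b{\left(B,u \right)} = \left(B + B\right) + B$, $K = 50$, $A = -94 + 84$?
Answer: $-21166$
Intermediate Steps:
$A = -10$
$b{\left(B,u \right)} = 3 B$ ($b{\left(B,u \right)} = 2 B + B = 3 B$)
$b{\left(K,A \right)} - 21316 = 3 \cdot 50 - 21316 = 150 - 21316 = -21166$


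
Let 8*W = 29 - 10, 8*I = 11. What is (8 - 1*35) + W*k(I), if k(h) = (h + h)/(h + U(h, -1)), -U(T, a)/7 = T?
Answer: -667/24 ≈ -27.792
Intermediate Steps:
I = 11/8 (I = (⅛)*11 = 11/8 ≈ 1.3750)
W = 19/8 (W = (29 - 10)/8 = (⅛)*19 = 19/8 ≈ 2.3750)
U(T, a) = -7*T
k(h) = -⅓ (k(h) = (h + h)/(h - 7*h) = (2*h)/((-6*h)) = (2*h)*(-1/(6*h)) = -⅓)
(8 - 1*35) + W*k(I) = (8 - 1*35) + (19/8)*(-⅓) = (8 - 35) - 19/24 = -27 - 19/24 = -667/24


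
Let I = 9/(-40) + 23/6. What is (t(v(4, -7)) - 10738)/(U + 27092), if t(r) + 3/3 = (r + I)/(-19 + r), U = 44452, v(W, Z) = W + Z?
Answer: -28351033/188876160 ≈ -0.15010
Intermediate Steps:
I = 433/120 (I = 9*(-1/40) + 23*(⅙) = -9/40 + 23/6 = 433/120 ≈ 3.6083)
t(r) = -1 + (433/120 + r)/(-19 + r) (t(r) = -1 + (r + 433/120)/(-19 + r) = -1 + (433/120 + r)/(-19 + r))
(t(v(4, -7)) - 10738)/(U + 27092) = (2713/(120*(-19 + (4 - 7))) - 10738)/(44452 + 27092) = (2713/(120*(-19 - 3)) - 10738)/71544 = ((2713/120)/(-22) - 10738)*(1/71544) = ((2713/120)*(-1/22) - 10738)*(1/71544) = (-2713/2640 - 10738)*(1/71544) = -28351033/2640*1/71544 = -28351033/188876160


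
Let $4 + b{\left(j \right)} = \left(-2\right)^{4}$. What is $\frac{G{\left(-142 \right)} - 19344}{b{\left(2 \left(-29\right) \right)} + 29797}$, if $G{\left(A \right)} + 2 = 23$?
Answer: $- \frac{19323}{29809} \approx -0.64823$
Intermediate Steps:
$G{\left(A \right)} = 21$ ($G{\left(A \right)} = -2 + 23 = 21$)
$b{\left(j \right)} = 12$ ($b{\left(j \right)} = -4 + \left(-2\right)^{4} = -4 + 16 = 12$)
$\frac{G{\left(-142 \right)} - 19344}{b{\left(2 \left(-29\right) \right)} + 29797} = \frac{21 - 19344}{12 + 29797} = - \frac{19323}{29809}$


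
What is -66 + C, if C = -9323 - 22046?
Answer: -31435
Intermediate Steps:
C = -31369
-66 + C = -66 - 31369 = -31435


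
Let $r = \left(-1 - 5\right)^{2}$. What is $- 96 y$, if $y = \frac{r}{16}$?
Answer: $-216$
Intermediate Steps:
$r = 36$ ($r = \left(-6\right)^{2} = 36$)
$y = \frac{9}{4}$ ($y = \frac{36}{16} = 36 \cdot \frac{1}{16} = \frac{9}{4} \approx 2.25$)
$- 96 y = \left(-96\right) \frac{9}{4} = -216$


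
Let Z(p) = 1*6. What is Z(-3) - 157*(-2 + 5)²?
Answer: -1407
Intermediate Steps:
Z(p) = 6
Z(-3) - 157*(-2 + 5)² = 6 - 157*(-2 + 5)² = 6 - 157*3² = 6 - 157*9 = 6 - 1413 = -1407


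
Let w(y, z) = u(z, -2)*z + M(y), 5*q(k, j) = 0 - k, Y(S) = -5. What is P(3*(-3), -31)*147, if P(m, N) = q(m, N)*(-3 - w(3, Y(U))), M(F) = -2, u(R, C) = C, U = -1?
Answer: -14553/5 ≈ -2910.6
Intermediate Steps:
q(k, j) = -k/5 (q(k, j) = (0 - k)/5 = (-k)/5 = -k/5)
w(y, z) = -2 - 2*z (w(y, z) = -2*z - 2 = -2 - 2*z)
P(m, N) = 11*m/5 (P(m, N) = (-m/5)*(-3 - (-2 - 2*(-5))) = (-m/5)*(-3 - (-2 + 10)) = (-m/5)*(-3 - 1*8) = (-m/5)*(-3 - 8) = -m/5*(-11) = 11*m/5)
P(3*(-3), -31)*147 = (11*(3*(-3))/5)*147 = ((11/5)*(-9))*147 = -99/5*147 = -14553/5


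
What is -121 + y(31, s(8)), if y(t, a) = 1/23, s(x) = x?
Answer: -2782/23 ≈ -120.96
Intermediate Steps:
y(t, a) = 1/23
-121 + y(31, s(8)) = -121 + 1/23 = -2782/23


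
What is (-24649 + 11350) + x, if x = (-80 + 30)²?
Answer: -10799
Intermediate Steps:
x = 2500 (x = (-50)² = 2500)
(-24649 + 11350) + x = (-24649 + 11350) + 2500 = -13299 + 2500 = -10799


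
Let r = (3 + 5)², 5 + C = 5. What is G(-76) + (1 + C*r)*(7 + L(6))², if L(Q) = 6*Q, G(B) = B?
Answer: 1773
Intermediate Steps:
C = 0 (C = -5 + 5 = 0)
r = 64 (r = 8² = 64)
G(-76) + (1 + C*r)*(7 + L(6))² = -76 + (1 + 0*64)*(7 + 6*6)² = -76 + (1 + 0)*(7 + 36)² = -76 + 1*43² = -76 + 1*1849 = -76 + 1849 = 1773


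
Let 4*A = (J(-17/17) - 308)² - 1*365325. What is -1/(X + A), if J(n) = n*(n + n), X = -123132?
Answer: 4/764217 ≈ 5.2341e-6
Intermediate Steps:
J(n) = 2*n² (J(n) = n*(2*n) = 2*n²)
A = -271689/4 (A = ((2*(-17/17)² - 308)² - 1*365325)/4 = ((2*(-17*1/17)² - 308)² - 365325)/4 = ((2*(-1)² - 308)² - 365325)/4 = ((2*1 - 308)² - 365325)/4 = ((2 - 308)² - 365325)/4 = ((-306)² - 365325)/4 = (93636 - 365325)/4 = (¼)*(-271689) = -271689/4 ≈ -67922.)
-1/(X + A) = -1/(-123132 - 271689/4) = -1/(-764217/4) = -1*(-4/764217) = 4/764217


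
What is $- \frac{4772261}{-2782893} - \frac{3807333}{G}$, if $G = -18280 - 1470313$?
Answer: $\frac{17699354673142}{4142595039549} \approx 4.2725$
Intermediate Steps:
$G = -1488593$ ($G = -18280 - 1470313 = -1488593$)
$- \frac{4772261}{-2782893} - \frac{3807333}{G} = - \frac{4772261}{-2782893} - \frac{3807333}{-1488593} = \left(-4772261\right) \left(- \frac{1}{2782893}\right) - - \frac{3807333}{1488593} = \frac{4772261}{2782893} + \frac{3807333}{1488593} = \frac{17699354673142}{4142595039549}$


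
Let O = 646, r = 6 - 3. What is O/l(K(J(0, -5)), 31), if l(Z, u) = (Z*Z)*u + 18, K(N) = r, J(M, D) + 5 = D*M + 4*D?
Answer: 646/297 ≈ 2.1751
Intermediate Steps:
r = 3
J(M, D) = -5 + 4*D + D*M (J(M, D) = -5 + (D*M + 4*D) = -5 + (4*D + D*M) = -5 + 4*D + D*M)
K(N) = 3
l(Z, u) = 18 + u*Z² (l(Z, u) = Z²*u + 18 = u*Z² + 18 = 18 + u*Z²)
O/l(K(J(0, -5)), 31) = 646/(18 + 31*3²) = 646/(18 + 31*9) = 646/(18 + 279) = 646/297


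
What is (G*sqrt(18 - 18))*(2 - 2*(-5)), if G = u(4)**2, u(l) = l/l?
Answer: 0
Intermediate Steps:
u(l) = 1
G = 1 (G = 1**2 = 1)
(G*sqrt(18 - 18))*(2 - 2*(-5)) = (1*sqrt(18 - 18))*(2 - 2*(-5)) = (1*sqrt(0))*(2 + 10) = (1*0)*12 = 0*12 = 0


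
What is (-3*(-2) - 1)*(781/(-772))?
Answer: -3905/772 ≈ -5.0583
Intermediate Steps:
(-3*(-2) - 1)*(781/(-772)) = (6 - 1)*(781*(-1/772)) = 5*(-781/772) = -3905/772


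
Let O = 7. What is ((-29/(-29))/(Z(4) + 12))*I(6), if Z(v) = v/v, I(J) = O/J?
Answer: 7/78 ≈ 0.089744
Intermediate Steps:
I(J) = 7/J
Z(v) = 1
((-29/(-29))/(Z(4) + 12))*I(6) = ((-29/(-29))/(1 + 12))*(7/6) = ((-29*(-1/29))/13)*(7*(⅙)) = ((1/13)*1)*(7/6) = (1/13)*(7/6) = 7/78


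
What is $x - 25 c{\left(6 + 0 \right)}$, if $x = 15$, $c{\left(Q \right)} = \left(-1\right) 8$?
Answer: $215$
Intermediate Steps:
$c{\left(Q \right)} = -8$
$x - 25 c{\left(6 + 0 \right)} = 15 - -200 = 15 + 200 = 215$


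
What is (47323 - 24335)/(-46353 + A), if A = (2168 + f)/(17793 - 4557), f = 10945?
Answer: -101423056/204505065 ≈ -0.49594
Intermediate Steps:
A = 4371/4412 (A = (2168 + 10945)/(17793 - 4557) = 13113/13236 = 13113*(1/13236) = 4371/4412 ≈ 0.99071)
(47323 - 24335)/(-46353 + A) = (47323 - 24335)/(-46353 + 4371/4412) = 22988/(-204505065/4412) = 22988*(-4412/204505065) = -101423056/204505065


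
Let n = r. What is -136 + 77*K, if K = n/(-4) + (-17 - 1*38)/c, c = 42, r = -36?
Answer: 2737/6 ≈ 456.17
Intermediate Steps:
n = -36
K = 323/42 (K = -36/(-4) + (-17 - 1*38)/42 = -36*(-1/4) + (-17 - 38)*(1/42) = 9 - 55*1/42 = 9 - 55/42 = 323/42 ≈ 7.6905)
-136 + 77*K = -136 + 77*(323/42) = -136 + 3553/6 = 2737/6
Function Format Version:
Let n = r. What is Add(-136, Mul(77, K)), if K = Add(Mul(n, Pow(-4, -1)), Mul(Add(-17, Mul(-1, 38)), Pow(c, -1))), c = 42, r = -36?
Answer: Rational(2737, 6) ≈ 456.17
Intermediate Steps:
n = -36
K = Rational(323, 42) (K = Add(Mul(-36, Pow(-4, -1)), Mul(Add(-17, Mul(-1, 38)), Pow(42, -1))) = Add(Mul(-36, Rational(-1, 4)), Mul(Add(-17, -38), Rational(1, 42))) = Add(9, Mul(-55, Rational(1, 42))) = Add(9, Rational(-55, 42)) = Rational(323, 42) ≈ 7.6905)
Add(-136, Mul(77, K)) = Add(-136, Mul(77, Rational(323, 42))) = Add(-136, Rational(3553, 6)) = Rational(2737, 6)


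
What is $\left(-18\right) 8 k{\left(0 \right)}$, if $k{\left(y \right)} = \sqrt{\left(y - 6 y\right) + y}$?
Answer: $0$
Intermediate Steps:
$k{\left(y \right)} = 2 \sqrt{- y}$ ($k{\left(y \right)} = \sqrt{\left(y - 6 y\right) + y} = \sqrt{- 5 y + y} = \sqrt{- 4 y} = 2 \sqrt{- y}$)
$\left(-18\right) 8 k{\left(0 \right)} = \left(-18\right) 8 \cdot 2 \sqrt{\left(-1\right) 0} = - 144 \cdot 2 \sqrt{0} = - 144 \cdot 2 \cdot 0 = \left(-144\right) 0 = 0$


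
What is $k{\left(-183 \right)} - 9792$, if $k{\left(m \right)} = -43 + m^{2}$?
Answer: $23654$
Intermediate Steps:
$k{\left(-183 \right)} - 9792 = \left(-43 + \left(-183\right)^{2}\right) - 9792 = \left(-43 + 33489\right) - 9792 = 33446 - 9792 = 23654$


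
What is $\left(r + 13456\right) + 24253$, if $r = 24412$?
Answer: $62121$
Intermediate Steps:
$\left(r + 13456\right) + 24253 = \left(24412 + 13456\right) + 24253 = 37868 + 24253 = 62121$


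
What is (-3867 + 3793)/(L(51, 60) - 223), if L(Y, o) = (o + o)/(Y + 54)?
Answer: 518/1553 ≈ 0.33355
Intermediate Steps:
L(Y, o) = 2*o/(54 + Y) (L(Y, o) = (2*o)/(54 + Y) = 2*o/(54 + Y))
(-3867 + 3793)/(L(51, 60) - 223) = (-3867 + 3793)/(2*60/(54 + 51) - 223) = -74/(2*60/105 - 223) = -74/(2*60*(1/105) - 223) = -74/(8/7 - 223) = -74/(-1553/7) = -74*(-7/1553) = 518/1553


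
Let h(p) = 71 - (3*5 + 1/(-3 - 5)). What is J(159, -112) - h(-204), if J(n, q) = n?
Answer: 823/8 ≈ 102.88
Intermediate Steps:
h(p) = 449/8 (h(p) = 71 - (15 + 1/(-8)) = 71 - (15 - ⅛) = 71 - 1*119/8 = 71 - 119/8 = 449/8)
J(159, -112) - h(-204) = 159 - 1*449/8 = 159 - 449/8 = 823/8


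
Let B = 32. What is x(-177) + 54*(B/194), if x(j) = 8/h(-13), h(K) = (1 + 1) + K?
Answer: 8728/1067 ≈ 8.1799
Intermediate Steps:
h(K) = 2 + K
x(j) = -8/11 (x(j) = 8/(2 - 13) = 8/(-11) = 8*(-1/11) = -8/11)
x(-177) + 54*(B/194) = -8/11 + 54*(32/194) = -8/11 + 54*(32*(1/194)) = -8/11 + 54*(16/97) = -8/11 + 864/97 = 8728/1067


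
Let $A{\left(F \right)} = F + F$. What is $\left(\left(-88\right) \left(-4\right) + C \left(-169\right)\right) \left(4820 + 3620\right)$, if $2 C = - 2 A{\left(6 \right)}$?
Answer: $20087200$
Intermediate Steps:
$A{\left(F \right)} = 2 F$
$C = -12$ ($C = \frac{\left(-2\right) 2 \cdot 6}{2} = \frac{\left(-2\right) 12}{2} = \frac{1}{2} \left(-24\right) = -12$)
$\left(\left(-88\right) \left(-4\right) + C \left(-169\right)\right) \left(4820 + 3620\right) = \left(\left(-88\right) \left(-4\right) - -2028\right) \left(4820 + 3620\right) = \left(352 + 2028\right) 8440 = 2380 \cdot 8440 = 20087200$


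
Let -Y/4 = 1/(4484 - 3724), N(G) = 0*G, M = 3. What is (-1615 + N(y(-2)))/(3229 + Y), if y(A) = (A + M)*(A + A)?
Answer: -306850/613509 ≈ -0.50016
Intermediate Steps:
y(A) = 2*A*(3 + A) (y(A) = (A + 3)*(A + A) = (3 + A)*(2*A) = 2*A*(3 + A))
N(G) = 0
Y = -1/190 (Y = -4/(4484 - 3724) = -4/760 = -4*1/760 = -1/190 ≈ -0.0052632)
(-1615 + N(y(-2)))/(3229 + Y) = (-1615 + 0)/(3229 - 1/190) = -1615/613509/190 = -1615*190/613509 = -306850/613509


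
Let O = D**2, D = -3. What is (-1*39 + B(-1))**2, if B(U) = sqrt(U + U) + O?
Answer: (30 - I*sqrt(2))**2 ≈ 898.0 - 84.853*I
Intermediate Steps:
O = 9 (O = (-3)**2 = 9)
B(U) = 9 + sqrt(2)*sqrt(U) (B(U) = sqrt(U + U) + 9 = sqrt(2*U) + 9 = sqrt(2)*sqrt(U) + 9 = 9 + sqrt(2)*sqrt(U))
(-1*39 + B(-1))**2 = (-1*39 + (9 + sqrt(2)*sqrt(-1)))**2 = (-39 + (9 + sqrt(2)*I))**2 = (-39 + (9 + I*sqrt(2)))**2 = (-30 + I*sqrt(2))**2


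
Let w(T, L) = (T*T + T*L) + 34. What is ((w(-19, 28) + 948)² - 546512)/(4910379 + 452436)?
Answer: 111209/5362815 ≈ 0.020737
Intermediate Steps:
w(T, L) = 34 + T² + L*T (w(T, L) = (T² + L*T) + 34 = 34 + T² + L*T)
((w(-19, 28) + 948)² - 546512)/(4910379 + 452436) = (((34 + (-19)² + 28*(-19)) + 948)² - 546512)/(4910379 + 452436) = (((34 + 361 - 532) + 948)² - 546512)/5362815 = ((-137 + 948)² - 546512)*(1/5362815) = (811² - 546512)*(1/5362815) = (657721 - 546512)*(1/5362815) = 111209*(1/5362815) = 111209/5362815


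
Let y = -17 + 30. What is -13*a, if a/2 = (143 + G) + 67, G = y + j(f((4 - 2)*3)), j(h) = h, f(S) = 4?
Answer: -5902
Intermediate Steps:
y = 13
G = 17 (G = 13 + 4 = 17)
a = 454 (a = 2*((143 + 17) + 67) = 2*(160 + 67) = 2*227 = 454)
-13*a = -13*454 = -5902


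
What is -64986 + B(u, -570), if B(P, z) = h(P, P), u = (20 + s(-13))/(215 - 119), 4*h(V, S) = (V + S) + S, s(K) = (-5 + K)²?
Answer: -1039733/16 ≈ -64983.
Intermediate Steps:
h(V, S) = S/2 + V/4 (h(V, S) = ((V + S) + S)/4 = ((S + V) + S)/4 = (V + 2*S)/4 = S/2 + V/4)
u = 43/12 (u = (20 + (-5 - 13)²)/(215 - 119) = (20 + (-18)²)/96 = (20 + 324)*(1/96) = 344*(1/96) = 43/12 ≈ 3.5833)
B(P, z) = 3*P/4 (B(P, z) = P/2 + P/4 = 3*P/4)
-64986 + B(u, -570) = -64986 + (¾)*(43/12) = -64986 + 43/16 = -1039733/16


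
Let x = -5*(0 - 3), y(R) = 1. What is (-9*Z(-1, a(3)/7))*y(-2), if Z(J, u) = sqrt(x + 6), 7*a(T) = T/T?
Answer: -9*sqrt(21) ≈ -41.243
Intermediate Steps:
a(T) = 1/7 (a(T) = (T/T)/7 = (1/7)*1 = 1/7)
x = 15 (x = -5*(-3) = 15)
Z(J, u) = sqrt(21) (Z(J, u) = sqrt(15 + 6) = sqrt(21))
(-9*Z(-1, a(3)/7))*y(-2) = -9*sqrt(21)*1 = -9*sqrt(21)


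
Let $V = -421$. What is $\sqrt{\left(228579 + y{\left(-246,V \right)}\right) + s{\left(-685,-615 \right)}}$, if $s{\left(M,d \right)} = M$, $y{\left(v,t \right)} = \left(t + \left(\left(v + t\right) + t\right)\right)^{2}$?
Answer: $5 \sqrt{100199} \approx 1582.7$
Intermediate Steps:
$y{\left(v,t \right)} = \left(v + 3 t\right)^{2}$ ($y{\left(v,t \right)} = \left(t + \left(\left(t + v\right) + t\right)\right)^{2} = \left(t + \left(v + 2 t\right)\right)^{2} = \left(v + 3 t\right)^{2}$)
$\sqrt{\left(228579 + y{\left(-246,V \right)}\right) + s{\left(-685,-615 \right)}} = \sqrt{\left(228579 + \left(-246 + 3 \left(-421\right)\right)^{2}\right) - 685} = \sqrt{\left(228579 + \left(-246 - 1263\right)^{2}\right) - 685} = \sqrt{\left(228579 + \left(-1509\right)^{2}\right) - 685} = \sqrt{\left(228579 + 2277081\right) - 685} = \sqrt{2505660 - 685} = \sqrt{2504975} = 5 \sqrt{100199}$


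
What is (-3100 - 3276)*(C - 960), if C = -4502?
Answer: 34825712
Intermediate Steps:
(-3100 - 3276)*(C - 960) = (-3100 - 3276)*(-4502 - 960) = -6376*(-5462) = 34825712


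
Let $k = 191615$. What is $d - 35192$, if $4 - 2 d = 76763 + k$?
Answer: $-169379$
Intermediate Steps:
$d = -134187$ ($d = 2 - \frac{76763 + 191615}{2} = 2 - 134189 = -134187$)
$d - 35192 = -134187 - 35192 = -169379$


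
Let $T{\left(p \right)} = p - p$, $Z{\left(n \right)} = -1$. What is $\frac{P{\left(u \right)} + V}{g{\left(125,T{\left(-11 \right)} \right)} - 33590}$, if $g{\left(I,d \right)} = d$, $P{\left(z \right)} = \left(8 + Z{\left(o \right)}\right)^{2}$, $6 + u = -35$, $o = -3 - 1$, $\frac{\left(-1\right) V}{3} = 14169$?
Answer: $\frac{21229}{16795} \approx 1.264$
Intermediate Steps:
$V = -42507$ ($V = \left(-3\right) 14169 = -42507$)
$o = -4$ ($o = -3 - 1 = -4$)
$u = -41$ ($u = -6 - 35 = -41$)
$T{\left(p \right)} = 0$
$P{\left(z \right)} = 49$ ($P{\left(z \right)} = \left(8 - 1\right)^{2} = 7^{2} = 49$)
$\frac{P{\left(u \right)} + V}{g{\left(125,T{\left(-11 \right)} \right)} - 33590} = \frac{49 - 42507}{0 - 33590} = - \frac{42458}{-33590} = \left(-42458\right) \left(- \frac{1}{33590}\right) = \frac{21229}{16795}$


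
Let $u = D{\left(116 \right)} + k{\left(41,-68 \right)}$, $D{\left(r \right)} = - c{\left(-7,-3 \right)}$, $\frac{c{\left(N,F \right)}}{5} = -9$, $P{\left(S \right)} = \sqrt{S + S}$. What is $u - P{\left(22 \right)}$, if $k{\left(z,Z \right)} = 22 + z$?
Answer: $108 - 2 \sqrt{11} \approx 101.37$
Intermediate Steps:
$P{\left(S \right)} = \sqrt{2} \sqrt{S}$ ($P{\left(S \right)} = \sqrt{2 S} = \sqrt{2} \sqrt{S}$)
$c{\left(N,F \right)} = -45$ ($c{\left(N,F \right)} = 5 \left(-9\right) = -45$)
$D{\left(r \right)} = 45$ ($D{\left(r \right)} = \left(-1\right) \left(-45\right) = 45$)
$u = 108$ ($u = 45 + \left(22 + 41\right) = 45 + 63 = 108$)
$u - P{\left(22 \right)} = 108 - \sqrt{2} \sqrt{22} = 108 - 2 \sqrt{11}$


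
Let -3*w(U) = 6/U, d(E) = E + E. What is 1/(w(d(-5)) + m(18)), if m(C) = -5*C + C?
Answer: -5/359 ≈ -0.013928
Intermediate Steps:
d(E) = 2*E
m(C) = -4*C
w(U) = -2/U
1/(w(d(-5)) + m(18)) = 1/(-2/(2*(-5)) - 4*18) = 1/(-2/(-10) - 72) = 1/(-2*(-1/10) - 72) = 1/(1/5 - 72) = 1/(-359/5) = -5/359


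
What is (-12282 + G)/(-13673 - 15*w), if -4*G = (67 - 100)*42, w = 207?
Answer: 23871/33556 ≈ 0.71138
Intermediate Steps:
G = 693/2 (G = -(67 - 100)*42/4 = -(-33)*42/4 = -1/4*(-1386) = 693/2 ≈ 346.50)
(-12282 + G)/(-13673 - 15*w) = (-12282 + 693/2)/(-13673 - 15*207) = -23871/(2*(-13673 - 3105)) = -23871/2/(-16778) = -23871/2*(-1/16778) = 23871/33556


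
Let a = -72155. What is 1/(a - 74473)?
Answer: -1/146628 ≈ -6.8200e-6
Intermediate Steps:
1/(a - 74473) = 1/(-72155 - 74473) = 1/(-146628) = -1/146628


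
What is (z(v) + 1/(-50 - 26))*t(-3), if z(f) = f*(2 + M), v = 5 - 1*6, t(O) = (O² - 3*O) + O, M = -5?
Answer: 3405/76 ≈ 44.803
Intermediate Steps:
t(O) = O² - 2*O
v = -1 (v = 5 - 6 = -1)
z(f) = -3*f (z(f) = f*(2 - 5) = f*(-3) = -3*f)
(z(v) + 1/(-50 - 26))*t(-3) = (-3*(-1) + 1/(-50 - 26))*(-3*(-2 - 3)) = (3 + 1/(-76))*(-3*(-5)) = (3 - 1/76)*15 = (227/76)*15 = 3405/76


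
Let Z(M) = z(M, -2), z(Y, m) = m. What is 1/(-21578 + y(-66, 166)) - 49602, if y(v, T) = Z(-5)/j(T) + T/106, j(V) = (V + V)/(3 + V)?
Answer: -9416365466444/189838423 ≈ -49602.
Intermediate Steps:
Z(M) = -2
j(V) = 2*V/(3 + V) (j(V) = (2*V)/(3 + V) = 2*V/(3 + V))
y(v, T) = T/106 - (3 + T)/T (y(v, T) = -2*(3 + T)/(2*T) + T/106 = -(3 + T)/T + T*(1/106) = -(3 + T)/T + T/106 = T/106 - (3 + T)/T)
1/(-21578 + y(-66, 166)) - 49602 = 1/(-21578 + (-1 - 3/166 + (1/106)*166)) - 49602 = 1/(-21578 + (-1 - 3*1/166 + 83/53)) - 49602 = 1/(-21578 + (-1 - 3/166 + 83/53)) - 49602 = 1/(-21578 + 4821/8798) - 49602 = 1/(-189838423/8798) - 49602 = -8798/189838423 - 49602 = -9416365466444/189838423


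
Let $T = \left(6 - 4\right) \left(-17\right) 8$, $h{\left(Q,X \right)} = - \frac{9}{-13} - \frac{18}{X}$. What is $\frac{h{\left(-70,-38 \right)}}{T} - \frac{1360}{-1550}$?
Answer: $\frac{568274}{650845} \approx 0.87313$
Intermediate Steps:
$h{\left(Q,X \right)} = \frac{9}{13} - \frac{18}{X}$ ($h{\left(Q,X \right)} = \left(-9\right) \left(- \frac{1}{13}\right) - \frac{18}{X} = \frac{9}{13} - \frac{18}{X}$)
$T = -272$ ($T = 2 \left(-17\right) 8 = \left(-34\right) 8 = -272$)
$\frac{h{\left(-70,-38 \right)}}{T} - \frac{1360}{-1550} = \frac{\frac{9}{13} - \frac{18}{-38}}{-272} - \frac{1360}{-1550} = \left(\frac{9}{13} - - \frac{9}{19}\right) \left(- \frac{1}{272}\right) - - \frac{136}{155} = \left(\frac{9}{13} + \frac{9}{19}\right) \left(- \frac{1}{272}\right) + \frac{136}{155} = \frac{288}{247} \left(- \frac{1}{272}\right) + \frac{136}{155} = - \frac{18}{4199} + \frac{136}{155} = \frac{568274}{650845}$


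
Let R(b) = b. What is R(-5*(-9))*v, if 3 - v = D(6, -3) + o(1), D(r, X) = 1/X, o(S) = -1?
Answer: 195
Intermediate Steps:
v = 13/3 (v = 3 - (1/(-3) - 1) = 3 - (-1/3 - 1) = 3 - 1*(-4/3) = 3 + 4/3 = 13/3 ≈ 4.3333)
R(-5*(-9))*v = -5*(-9)*(13/3) = 45*(13/3) = 195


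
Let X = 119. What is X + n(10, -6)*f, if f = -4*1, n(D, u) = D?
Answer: 79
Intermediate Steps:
f = -4
X + n(10, -6)*f = 119 + 10*(-4) = 119 - 40 = 79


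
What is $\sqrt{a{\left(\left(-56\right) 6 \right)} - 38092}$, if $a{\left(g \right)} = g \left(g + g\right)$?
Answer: $10 \sqrt{1877} \approx 433.24$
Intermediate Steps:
$a{\left(g \right)} = 2 g^{2}$ ($a{\left(g \right)} = g 2 g = 2 g^{2}$)
$\sqrt{a{\left(\left(-56\right) 6 \right)} - 38092} = \sqrt{2 \left(\left(-56\right) 6\right)^{2} - 38092} = \sqrt{2 \left(-336\right)^{2} - 38092} = \sqrt{2 \cdot 112896 - 38092} = \sqrt{225792 - 38092} = \sqrt{187700} = 10 \sqrt{1877}$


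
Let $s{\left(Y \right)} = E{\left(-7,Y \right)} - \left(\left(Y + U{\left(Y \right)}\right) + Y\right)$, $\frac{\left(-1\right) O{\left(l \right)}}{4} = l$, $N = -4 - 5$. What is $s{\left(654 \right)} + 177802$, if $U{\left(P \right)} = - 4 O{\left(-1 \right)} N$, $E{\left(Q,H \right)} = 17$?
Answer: $176367$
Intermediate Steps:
$N = -9$ ($N = -4 - 5 = -9$)
$O{\left(l \right)} = - 4 l$
$U{\left(P \right)} = 144$ ($U{\left(P \right)} = - 4 \left(\left(-4\right) \left(-1\right)\right) \left(-9\right) = \left(-4\right) 4 \left(-9\right) = \left(-16\right) \left(-9\right) = 144$)
$s{\left(Y \right)} = -127 - 2 Y$ ($s{\left(Y \right)} = 17 - \left(\left(Y + 144\right) + Y\right) = 17 - \left(\left(144 + Y\right) + Y\right) = 17 - \left(144 + 2 Y\right) = -127 - 2 Y$)
$s{\left(654 \right)} + 177802 = \left(-127 - 1308\right) + 177802 = -1435 + 177802 = 176367$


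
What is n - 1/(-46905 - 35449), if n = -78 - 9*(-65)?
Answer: 41753479/82354 ≈ 507.00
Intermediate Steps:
n = 507 (n = -78 + 585 = 507)
n - 1/(-46905 - 35449) = 507 - 1/(-46905 - 35449) = 507 - 1/(-82354) = 507 - 1*(-1/82354) = 507 + 1/82354 = 41753479/82354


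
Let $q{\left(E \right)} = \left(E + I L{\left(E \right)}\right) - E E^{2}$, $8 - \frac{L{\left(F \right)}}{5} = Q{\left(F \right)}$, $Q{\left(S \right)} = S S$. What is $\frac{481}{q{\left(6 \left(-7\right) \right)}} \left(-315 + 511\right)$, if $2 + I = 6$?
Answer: $\frac{47138}{19463} \approx 2.4219$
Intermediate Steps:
$I = 4$ ($I = -2 + 6 = 4$)
$Q{\left(S \right)} = S^{2}$
$L{\left(F \right)} = 40 - 5 F^{2}$
$q{\left(E \right)} = 160 + E - E^{3} - 20 E^{2}$ ($q{\left(E \right)} = \left(E + 4 \left(40 - 5 E^{2}\right)\right) - E E^{2} = \left(E - \left(-160 + 20 E^{2}\right)\right) - E^{3} = \left(160 + E - 20 E^{2}\right) - E^{3} = 160 + E - E^{3} - 20 E^{2}$)
$\frac{481}{q{\left(6 \left(-7\right) \right)}} \left(-315 + 511\right) = \frac{481}{160 + 6 \left(-7\right) - \left(6 \left(-7\right)\right)^{3} - 20 \left(6 \left(-7\right)\right)^{2}} \left(-315 + 511\right) = \frac{481}{160 - 42 - \left(-42\right)^{3} - 20 \left(-42\right)^{2}} \cdot 196 = \frac{481}{160 - 42 - -74088 - 35280} \cdot 196 = \frac{481}{160 - 42 + 74088 - 35280} \cdot 196 = \frac{481}{38926} \cdot 196 = \frac{47138}{19463}$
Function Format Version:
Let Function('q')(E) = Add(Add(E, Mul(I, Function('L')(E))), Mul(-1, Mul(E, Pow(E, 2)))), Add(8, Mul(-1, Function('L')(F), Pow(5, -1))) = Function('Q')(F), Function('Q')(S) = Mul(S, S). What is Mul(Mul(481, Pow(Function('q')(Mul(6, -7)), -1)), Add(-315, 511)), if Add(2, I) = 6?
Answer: Rational(47138, 19463) ≈ 2.4219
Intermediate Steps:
I = 4 (I = Add(-2, 6) = 4)
Function('Q')(S) = Pow(S, 2)
Function('L')(F) = Add(40, Mul(-5, Pow(F, 2)))
Function('q')(E) = Add(160, E, Mul(-1, Pow(E, 3)), Mul(-20, Pow(E, 2))) (Function('q')(E) = Add(Add(E, Mul(4, Add(40, Mul(-5, Pow(E, 2))))), Mul(-1, Mul(E, Pow(E, 2)))) = Add(Add(E, Add(160, Mul(-20, Pow(E, 2)))), Mul(-1, Pow(E, 3))) = Add(Add(160, E, Mul(-20, Pow(E, 2))), Mul(-1, Pow(E, 3))) = Add(160, E, Mul(-1, Pow(E, 3)), Mul(-20, Pow(E, 2))))
Mul(Mul(481, Pow(Function('q')(Mul(6, -7)), -1)), Add(-315, 511)) = Mul(Mul(481, Pow(Add(160, Mul(6, -7), Mul(-1, Pow(Mul(6, -7), 3)), Mul(-20, Pow(Mul(6, -7), 2))), -1)), Add(-315, 511)) = Mul(Mul(481, Pow(Add(160, -42, Mul(-1, Pow(-42, 3)), Mul(-20, Pow(-42, 2))), -1)), 196) = Mul(Mul(481, Pow(Add(160, -42, Mul(-1, -74088), Mul(-20, 1764)), -1)), 196) = Mul(Mul(481, Pow(Add(160, -42, 74088, -35280), -1)), 196) = Mul(Mul(481, Pow(38926, -1)), 196) = Mul(Mul(481, Rational(1, 38926)), 196) = Mul(Rational(481, 38926), 196) = Rational(47138, 19463)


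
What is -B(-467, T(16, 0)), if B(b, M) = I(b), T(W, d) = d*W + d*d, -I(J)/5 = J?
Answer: -2335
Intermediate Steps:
I(J) = -5*J
T(W, d) = d**2 + W*d (T(W, d) = W*d + d**2 = d**2 + W*d)
B(b, M) = -5*b
-B(-467, T(16, 0)) = -(-5)*(-467) = -1*2335 = -2335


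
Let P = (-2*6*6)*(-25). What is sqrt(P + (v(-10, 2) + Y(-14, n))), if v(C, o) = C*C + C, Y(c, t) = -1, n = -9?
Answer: sqrt(1889) ≈ 43.463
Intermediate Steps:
v(C, o) = C + C**2 (v(C, o) = C**2 + C = C + C**2)
P = 1800 (P = -12*6*(-25) = -72*(-25) = 1800)
sqrt(P + (v(-10, 2) + Y(-14, n))) = sqrt(1800 + (-10*(1 - 10) - 1)) = sqrt(1800 + (-10*(-9) - 1)) = sqrt(1800 + (90 - 1)) = sqrt(1800 + 89) = sqrt(1889)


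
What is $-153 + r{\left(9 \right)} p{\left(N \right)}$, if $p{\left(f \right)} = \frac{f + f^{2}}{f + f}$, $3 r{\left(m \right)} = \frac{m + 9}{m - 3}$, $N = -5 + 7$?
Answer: $- \frac{303}{2} \approx -151.5$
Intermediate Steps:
$N = 2$
$r{\left(m \right)} = \frac{9 + m}{3 \left(-3 + m\right)}$ ($r{\left(m \right)} = \frac{\left(m + 9\right) \frac{1}{m - 3}}{3} = \frac{\left(9 + m\right) \frac{1}{-3 + m}}{3} = \frac{\frac{1}{-3 + m} \left(9 + m\right)}{3} = \frac{9 + m}{3 \left(-3 + m\right)}$)
$p{\left(f \right)} = \frac{f + f^{2}}{2 f}$
$-153 + r{\left(9 \right)} p{\left(N \right)} = -153 + \frac{9 + 9}{3 \left(-3 + 9\right)} \left(\frac{1}{2} + \frac{1}{2} \cdot 2\right) = -153 + \frac{1}{3} \cdot \frac{1}{6} \cdot 18 \left(\frac{1}{2} + 1\right) = -153 + \frac{1}{3} \cdot \frac{1}{6} \cdot 18 \cdot \frac{3}{2} = -153 + 1 \cdot \frac{3}{2} = -153 + \frac{3}{2} = - \frac{303}{2}$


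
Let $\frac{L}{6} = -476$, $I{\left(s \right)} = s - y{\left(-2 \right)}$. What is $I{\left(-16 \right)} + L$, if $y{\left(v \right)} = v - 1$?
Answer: $-2869$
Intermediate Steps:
$y{\left(v \right)} = -1 + v$ ($y{\left(v \right)} = v - 1 = -1 + v$)
$I{\left(s \right)} = 3 + s$ ($I{\left(s \right)} = s - \left(-1 - 2\right) = s - -3 = s + 3 = 3 + s$)
$L = -2856$ ($L = 6 \left(-476\right) = -2856$)
$I{\left(-16 \right)} + L = \left(3 - 16\right) - 2856 = -13 - 2856 = -2869$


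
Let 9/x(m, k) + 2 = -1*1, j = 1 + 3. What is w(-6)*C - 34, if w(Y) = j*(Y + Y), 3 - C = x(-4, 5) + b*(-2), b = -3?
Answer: -34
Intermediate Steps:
j = 4
x(m, k) = -3 (x(m, k) = 9/(-2 - 1*1) = 9/(-2 - 1) = 9/(-3) = 9*(-⅓) = -3)
C = 0 (C = 3 - (-3 - 3*(-2)) = 3 - (-3 + 6) = 3 - 1*3 = 3 - 3 = 0)
w(Y) = 8*Y (w(Y) = 4*(Y + Y) = 4*(2*Y) = 8*Y)
w(-6)*C - 34 = (8*(-6))*0 - 34 = -48*0 - 34 = 0 - 34 = -34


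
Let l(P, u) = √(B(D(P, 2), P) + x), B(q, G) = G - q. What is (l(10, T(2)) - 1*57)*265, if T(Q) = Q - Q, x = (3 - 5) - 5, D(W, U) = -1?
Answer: -14575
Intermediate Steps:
x = -7 (x = -2 - 5 = -7)
T(Q) = 0
l(P, u) = √(-6 + P) (l(P, u) = √((P - 1*(-1)) - 7) = √((P + 1) - 7) = √((1 + P) - 7) = √(-6 + P))
(l(10, T(2)) - 1*57)*265 = (√(-6 + 10) - 1*57)*265 = (√4 - 57)*265 = (2 - 57)*265 = -55*265 = -14575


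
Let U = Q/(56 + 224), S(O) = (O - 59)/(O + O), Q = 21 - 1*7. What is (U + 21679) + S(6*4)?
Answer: 5202797/240 ≈ 21678.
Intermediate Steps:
Q = 14 (Q = 21 - 7 = 14)
S(O) = (-59 + O)/(2*O) (S(O) = (-59 + O)/((2*O)) = (-59 + O)*(1/(2*O)) = (-59 + O)/(2*O))
U = 1/20 (U = 14/(56 + 224) = 14/280 = (1/280)*14 = 1/20 ≈ 0.050000)
(U + 21679) + S(6*4) = (1/20 + 21679) + (-59 + 6*4)/(2*((6*4))) = 433581/20 + (1/2)*(-59 + 24)/24 = 433581/20 + (1/2)*(1/24)*(-35) = 433581/20 - 35/48 = 5202797/240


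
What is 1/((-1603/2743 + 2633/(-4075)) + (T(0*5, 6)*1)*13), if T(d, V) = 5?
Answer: 11177725/712797581 ≈ 0.015681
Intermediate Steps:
1/((-1603/2743 + 2633/(-4075)) + (T(0*5, 6)*1)*13) = 1/((-1603/2743 + 2633/(-4075)) + (5*1)*13) = 1/((-1603*1/2743 + 2633*(-1/4075)) + 5*13) = 1/((-1603/2743 - 2633/4075) + 65) = 1/(-13754544/11177725 + 65) = 1/(712797581/11177725) = 11177725/712797581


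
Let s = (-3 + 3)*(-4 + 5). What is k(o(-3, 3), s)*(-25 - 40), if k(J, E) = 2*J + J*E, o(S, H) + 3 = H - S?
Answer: -390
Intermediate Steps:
s = 0 (s = 0*1 = 0)
o(S, H) = -3 + H - S (o(S, H) = -3 + (H - S) = -3 + H - S)
k(J, E) = 2*J + E*J
k(o(-3, 3), s)*(-25 - 40) = ((-3 + 3 - 1*(-3))*(2 + 0))*(-25 - 40) = ((-3 + 3 + 3)*2)*(-65) = (3*2)*(-65) = 6*(-65) = -390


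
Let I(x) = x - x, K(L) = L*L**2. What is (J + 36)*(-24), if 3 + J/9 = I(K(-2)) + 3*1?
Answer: -864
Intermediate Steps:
K(L) = L**3
I(x) = 0
J = 0 (J = -27 + 9*(0 + 3*1) = -27 + 9*(0 + 3) = -27 + 9*3 = -27 + 27 = 0)
(J + 36)*(-24) = (0 + 36)*(-24) = 36*(-24) = -864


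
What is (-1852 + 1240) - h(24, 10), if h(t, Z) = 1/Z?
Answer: -6121/10 ≈ -612.10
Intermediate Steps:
(-1852 + 1240) - h(24, 10) = (-1852 + 1240) - 1/10 = -612 - 1*⅒ = -612 - ⅒ = -6121/10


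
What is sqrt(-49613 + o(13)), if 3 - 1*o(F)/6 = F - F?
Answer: I*sqrt(49595) ≈ 222.7*I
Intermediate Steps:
o(F) = 18 (o(F) = 18 - 6*(F - F) = 18 - 6*0 = 18 + 0 = 18)
sqrt(-49613 + o(13)) = sqrt(-49613 + 18) = sqrt(-49595) = I*sqrt(49595)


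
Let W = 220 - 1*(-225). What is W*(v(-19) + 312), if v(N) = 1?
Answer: 139285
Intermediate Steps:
W = 445 (W = 220 + 225 = 445)
W*(v(-19) + 312) = 445*(1 + 312) = 445*313 = 139285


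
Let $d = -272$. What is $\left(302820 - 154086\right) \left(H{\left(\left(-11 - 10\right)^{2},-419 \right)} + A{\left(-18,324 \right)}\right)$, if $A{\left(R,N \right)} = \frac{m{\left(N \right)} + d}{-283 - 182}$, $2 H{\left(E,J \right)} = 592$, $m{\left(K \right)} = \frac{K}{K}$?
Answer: $\frac{6837351558}{155} \approx 4.4112 \cdot 10^{7}$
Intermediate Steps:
$m{\left(K \right)} = 1$
$H{\left(E,J \right)} = 296$ ($H{\left(E,J \right)} = \frac{1}{2} \cdot 592 = 296$)
$A{\left(R,N \right)} = \frac{271}{465}$ ($A{\left(R,N \right)} = \frac{1 - 272}{-283 - 182} = - \frac{271}{-465} = \left(-271\right) \left(- \frac{1}{465}\right) = \frac{271}{465}$)
$\left(302820 - 154086\right) \left(H{\left(\left(-11 - 10\right)^{2},-419 \right)} + A{\left(-18,324 \right)}\right) = \left(302820 - 154086\right) \left(296 + \frac{271}{465}\right) = 148734 \cdot \frac{137911}{465} = \frac{6837351558}{155}$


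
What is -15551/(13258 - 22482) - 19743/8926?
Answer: -21650603/41166712 ≈ -0.52592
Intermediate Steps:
-15551/(13258 - 22482) - 19743/8926 = -15551/(-9224) - 19743*1/8926 = -15551*(-1/9224) - 19743/8926 = 15551/9224 - 19743/8926 = -21650603/41166712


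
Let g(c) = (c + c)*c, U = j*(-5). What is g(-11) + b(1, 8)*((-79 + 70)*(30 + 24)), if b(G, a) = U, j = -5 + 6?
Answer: 2672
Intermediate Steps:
j = 1
U = -5 (U = 1*(-5) = -5)
b(G, a) = -5
g(c) = 2*c² (g(c) = (2*c)*c = 2*c²)
g(-11) + b(1, 8)*((-79 + 70)*(30 + 24)) = 2*(-11)² - 5*(-79 + 70)*(30 + 24) = 2*121 - (-45)*54 = 242 - 5*(-486) = 242 + 2430 = 2672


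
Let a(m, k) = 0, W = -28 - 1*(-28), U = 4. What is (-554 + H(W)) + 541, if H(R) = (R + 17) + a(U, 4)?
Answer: 4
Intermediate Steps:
W = 0 (W = -28 + 28 = 0)
H(R) = 17 + R (H(R) = (R + 17) + 0 = (17 + R) + 0 = 17 + R)
(-554 + H(W)) + 541 = (-554 + (17 + 0)) + 541 = (-554 + 17) + 541 = -537 + 541 = 4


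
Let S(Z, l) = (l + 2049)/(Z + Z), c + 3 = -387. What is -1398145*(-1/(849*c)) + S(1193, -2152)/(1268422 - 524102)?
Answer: -248303217945473/58803398334720 ≈ -4.2226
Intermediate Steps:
c = -390 (c = -3 - 387 = -390)
S(Z, l) = (2049 + l)/(2*Z) (S(Z, l) = (2049 + l)/((2*Z)) = (2049 + l)*(1/(2*Z)) = (2049 + l)/(2*Z))
-1398145*(-1/(849*c)) + S(1193, -2152)/(1268422 - 524102) = -1398145/((-849*(-390))) + ((½)*(2049 - 2152)/1193)/(1268422 - 524102) = -1398145/331110 + ((½)*(1/1193)*(-103))/744320 = -1398145*1/331110 - 103/2386*1/744320 = -279629/66222 - 103/1775947520 = -248303217945473/58803398334720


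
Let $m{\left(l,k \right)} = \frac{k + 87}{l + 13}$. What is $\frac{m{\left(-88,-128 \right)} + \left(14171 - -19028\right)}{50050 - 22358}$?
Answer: $\frac{1244983}{1038450} \approx 1.1989$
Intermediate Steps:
$m{\left(l,k \right)} = \frac{87 + k}{13 + l}$
$\frac{m{\left(-88,-128 \right)} + \left(14171 - -19028\right)}{50050 - 22358} = \frac{\frac{87 - 128}{13 - 88} + \left(14171 - -19028\right)}{50050 - 22358} = \frac{\frac{1}{-75} \left(-41\right) + \left(14171 + 19028\right)}{27692} = \left(\left(- \frac{1}{75}\right) \left(-41\right) + 33199\right) \frac{1}{27692} = \left(\frac{41}{75} + 33199\right) \frac{1}{27692} = \frac{2489966}{75} \cdot \frac{1}{27692} = \frac{1244983}{1038450}$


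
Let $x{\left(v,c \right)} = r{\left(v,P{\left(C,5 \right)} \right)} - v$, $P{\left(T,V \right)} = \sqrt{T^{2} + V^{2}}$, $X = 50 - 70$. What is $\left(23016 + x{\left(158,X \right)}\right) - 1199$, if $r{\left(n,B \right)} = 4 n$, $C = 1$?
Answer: $22291$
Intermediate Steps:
$X = -20$ ($X = 50 - 70 = -20$)
$x{\left(v,c \right)} = 3 v$ ($x{\left(v,c \right)} = 4 v - v = 3 v$)
$\left(23016 + x{\left(158,X \right)}\right) - 1199 = \left(23016 + 3 \cdot 158\right) - 1199 = \left(23016 + 474\right) - 1199 = 23490 - 1199 = 22291$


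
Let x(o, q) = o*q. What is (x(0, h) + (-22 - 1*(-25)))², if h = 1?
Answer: 9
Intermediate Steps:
(x(0, h) + (-22 - 1*(-25)))² = (0*1 + (-22 - 1*(-25)))² = (0 + (-22 + 25))² = (0 + 3)² = 3² = 9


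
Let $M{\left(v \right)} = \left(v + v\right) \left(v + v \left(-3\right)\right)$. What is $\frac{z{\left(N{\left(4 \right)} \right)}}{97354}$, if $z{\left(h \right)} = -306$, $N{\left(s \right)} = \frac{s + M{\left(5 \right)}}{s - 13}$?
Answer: $- \frac{153}{48677} \approx -0.0031432$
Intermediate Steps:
$M{\left(v \right)} = - 4 v^{2}$ ($M{\left(v \right)} = 2 v \left(v - 3 v\right) = 2 v \left(- 2 v\right) = - 4 v^{2}$)
$N{\left(s \right)} = \frac{-100 + s}{-13 + s}$ ($N{\left(s \right)} = \frac{s - 4 \cdot 5^{2}}{s - 13} = \frac{s - 100}{-13 + s} = \frac{-100 + s}{-13 + s}$)
$\frac{z{\left(N{\left(4 \right)} \right)}}{97354} = - \frac{306}{97354} = \left(-306\right) \frac{1}{97354} = - \frac{153}{48677}$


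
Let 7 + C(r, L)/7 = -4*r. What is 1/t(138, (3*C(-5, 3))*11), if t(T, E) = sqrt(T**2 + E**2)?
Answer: sqrt(1004117)/3012351 ≈ 0.00033265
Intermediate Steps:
C(r, L) = -49 - 28*r (C(r, L) = -49 + 7*(-4*r) = -49 - 28*r)
t(T, E) = sqrt(E**2 + T**2)
1/t(138, (3*C(-5, 3))*11) = 1/(sqrt(((3*(-49 - 28*(-5)))*11)**2 + 138**2)) = 1/(sqrt(((3*(-49 + 140))*11)**2 + 19044)) = 1/(sqrt(((3*91)*11)**2 + 19044)) = 1/(sqrt((273*11)**2 + 19044)) = 1/(sqrt(3003**2 + 19044)) = 1/(sqrt(9018009 + 19044)) = 1/(sqrt(9037053)) = 1/(3*sqrt(1004117)) = sqrt(1004117)/3012351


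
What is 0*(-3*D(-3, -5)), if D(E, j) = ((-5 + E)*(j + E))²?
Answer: 0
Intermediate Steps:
D(E, j) = (-5 + E)²*(E + j)² (D(E, j) = ((-5 + E)*(E + j))² = (-5 + E)²*(E + j)²)
0*(-3*D(-3, -5)) = 0*(-3*(-5 - 3)²*(-3 - 5)²) = 0*(-3*(-8)²*(-8)²) = 0*(-192*64) = 0*(-3*4096) = 0*(-12288) = 0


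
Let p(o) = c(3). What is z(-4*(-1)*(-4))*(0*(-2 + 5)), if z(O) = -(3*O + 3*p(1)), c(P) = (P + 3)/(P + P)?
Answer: 0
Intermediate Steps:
c(P) = (3 + P)/(2*P) (c(P) = (3 + P)/((2*P)) = (3 + P)*(1/(2*P)) = (3 + P)/(2*P))
p(o) = 1 (p(o) = (1/2)*(3 + 3)/3 = (1/2)*(1/3)*6 = 1)
z(O) = -3 - 3*O (z(O) = -(3 + 3*O) = -3*(1 + O) = -3 - 3*O)
z(-4*(-1)*(-4))*(0*(-2 + 5)) = (-3 - 3*(-4*(-1))*(-4))*(0*(-2 + 5)) = (-3 - 12*(-4))*(0*3) = (-3 - 3*(-16))*0 = (-3 + 48)*0 = 45*0 = 0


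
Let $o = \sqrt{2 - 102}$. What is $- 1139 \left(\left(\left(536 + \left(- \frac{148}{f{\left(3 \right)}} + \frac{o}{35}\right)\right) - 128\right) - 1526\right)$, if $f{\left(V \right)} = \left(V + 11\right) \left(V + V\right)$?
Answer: $\frac{26783585}{21} - \frac{2278 i}{7} \approx 1.2754 \cdot 10^{6} - 325.43 i$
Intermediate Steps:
$f{\left(V \right)} = 2 V \left(11 + V\right)$ ($f{\left(V \right)} = \left(11 + V\right) 2 V = 2 V \left(11 + V\right)$)
$o = 10 i$ ($o = \sqrt{-100} = 10 i \approx 10.0 i$)
$- 1139 \left(\left(\left(536 + \left(- \frac{148}{f{\left(3 \right)}} + \frac{o}{35}\right)\right) - 128\right) - 1526\right) = - 1139 \left(\left(\left(536 + \left(- \frac{148}{2 \cdot 3 \left(11 + 3\right)} + \frac{10 i}{35}\right)\right) - 128\right) - 1526\right) = - 1139 \left(\left(\left(536 + \left(- \frac{148}{2 \cdot 3 \cdot 14} + 10 i \frac{1}{35}\right)\right) - 128\right) - 1526\right) = - 1139 \left(\left(\left(536 + \left(- \frac{148}{84} + \frac{2 i}{7}\right)\right) - 128\right) - 1526\right) = - 1139 \left(\left(\left(536 + \left(\left(-148\right) \frac{1}{84} + \frac{2 i}{7}\right)\right) - 128\right) - 1526\right) = - 1139 \left(\left(\left(536 - \left(\frac{37}{21} - \frac{2 i}{7}\right)\right) - 128\right) - 1526\right) = - 1139 \left(\left(\left(\frac{11219}{21} + \frac{2 i}{7}\right) - 128\right) - 1526\right) = - 1139 \left(\left(\frac{8531}{21} + \frac{2 i}{7}\right) - 1526\right) = - 1139 \left(- \frac{23515}{21} + \frac{2 i}{7}\right) = \frac{26783585}{21} - \frac{2278 i}{7}$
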